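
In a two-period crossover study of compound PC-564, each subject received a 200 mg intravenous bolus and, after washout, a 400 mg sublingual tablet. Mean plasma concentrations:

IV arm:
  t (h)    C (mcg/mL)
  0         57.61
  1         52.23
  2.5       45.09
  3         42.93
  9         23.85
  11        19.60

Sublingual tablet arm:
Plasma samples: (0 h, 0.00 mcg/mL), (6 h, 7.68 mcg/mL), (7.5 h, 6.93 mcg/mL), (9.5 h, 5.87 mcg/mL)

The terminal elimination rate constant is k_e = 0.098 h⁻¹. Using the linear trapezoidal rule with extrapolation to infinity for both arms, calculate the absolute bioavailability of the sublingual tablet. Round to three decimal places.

F = 0.090

Trapezoidal AUC_0→11 (IV):
  [0→1]: (57.61+52.23)/2 × 1 = 54.92
  [1→2.5]: (52.23+45.09)/2 × 1.5 = 72.99
  [2.5→3]: (45.09+42.93)/2 × 0.5 = 22.005
  [3→9]: (42.93+23.85)/2 × 6 = 200.34
  [9→11]: (23.85+19.60)/2 × 2 = 43.45
  Sum = 393.705 mcg/mL·h
IV tail: 19.60/0.098 = 200.000; AUC_iv,0→∞ = 393.705 + 200.000 = 593.705 mcg/mL·h
Trapezoidal AUC_0→9.5 (sublingual tablet):
  [0→6]: (0.00+7.68)/2 × 6 = 23.04
  [6→7.5]: (7.68+6.93)/2 × 1.5 = 10.9575
  [7.5→9.5]: (6.93+5.87)/2 × 2 = 12.8
  Sum = 46.7975 mcg/mL·h
sublingual tablet tail: 5.87/0.098 = 59.898; AUC_ev,0→∞ = 46.7975 + 59.898 = 106.6955 mcg/mL·h
F = (AUC_ev/D_ev)/(AUC_iv/D_iv) = (106.6955/400)/(593.705/200) = 0.26673875/2.968525 = 0.0899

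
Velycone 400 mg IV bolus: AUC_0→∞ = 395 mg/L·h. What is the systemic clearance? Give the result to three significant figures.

CL = 1.01 L/h

CL = Dose_iv / AUC_0→∞
   = 400 / 395 = 1.01266 L/h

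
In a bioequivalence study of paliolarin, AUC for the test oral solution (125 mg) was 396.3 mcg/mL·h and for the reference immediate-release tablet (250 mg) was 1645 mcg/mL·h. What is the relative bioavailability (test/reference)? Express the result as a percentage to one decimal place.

F_rel = 48.2%

F_rel = (AUC_test/D_test) / (AUC_ref/D_ref)
      = (396.3/125) / (1645/250)
      = 3.1704 / 6.58 = 0.4818 = 48.18%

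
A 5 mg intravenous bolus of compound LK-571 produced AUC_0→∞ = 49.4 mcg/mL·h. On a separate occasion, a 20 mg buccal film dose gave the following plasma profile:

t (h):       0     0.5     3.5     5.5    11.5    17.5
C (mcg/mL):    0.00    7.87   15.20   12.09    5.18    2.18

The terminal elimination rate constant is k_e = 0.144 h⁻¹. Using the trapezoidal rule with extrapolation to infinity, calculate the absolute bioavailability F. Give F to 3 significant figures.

F = 0.774

Trapezoidal AUC_0→17.5 (buccal film):
  [0→0.5]: (0.00+7.87)/2 × 0.5 = 1.9675
  [0.5→3.5]: (7.87+15.20)/2 × 3 = 34.605
  [3.5→5.5]: (15.20+12.09)/2 × 2 = 27.29
  [5.5→11.5]: (12.09+5.18)/2 × 6 = 51.81
  [11.5→17.5]: (5.18+2.18)/2 × 6 = 22.08
  Sum = 137.7525 mcg/mL·h
Tail: C_last/k_e = 2.18/0.144 = 15.139
AUC_0→∞ (buccal film) = 137.7525 + 15.139 = 152.8915 mcg/mL·h
F = (AUC_ev/D_ev)/(AUC_iv/D_iv) = (152.8915/20)/(49.4/5) = 7.644575/9.88 = 0.7737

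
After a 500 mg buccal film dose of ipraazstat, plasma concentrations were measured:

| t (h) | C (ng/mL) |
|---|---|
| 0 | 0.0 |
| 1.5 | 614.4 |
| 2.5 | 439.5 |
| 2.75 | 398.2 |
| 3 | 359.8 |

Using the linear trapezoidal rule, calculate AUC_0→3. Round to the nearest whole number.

AUC = 1187 ng/mL·h

Trapezoidal AUC_0→3:
  [0→1.5]: (0.0+614.4)/2 × 1.5 = 460.8
  [1.5→2.5]: (614.4+439.5)/2 × 1 = 526.95
  [2.5→2.75]: (439.5+398.2)/2 × 0.25 = 104.7125
  [2.75→3]: (398.2+359.8)/2 × 0.25 = 94.75
  Sum = 1187.2125 ng/mL·h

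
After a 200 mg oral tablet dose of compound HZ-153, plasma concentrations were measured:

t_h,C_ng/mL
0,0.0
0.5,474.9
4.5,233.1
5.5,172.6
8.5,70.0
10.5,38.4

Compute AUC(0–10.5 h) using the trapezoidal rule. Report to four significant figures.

Trapezoidal AUC_0→10.5:
  [0→0.5]: (0.0+474.9)/2 × 0.5 = 118.725
  [0.5→4.5]: (474.9+233.1)/2 × 4 = 1416.0
  [4.5→5.5]: (233.1+172.6)/2 × 1 = 202.85
  [5.5→8.5]: (172.6+70.0)/2 × 3 = 363.9
  [8.5→10.5]: (70.0+38.4)/2 × 2 = 108.4
  Sum = 2209.875 ng/mL·h

AUC = 2210 ng/mL·h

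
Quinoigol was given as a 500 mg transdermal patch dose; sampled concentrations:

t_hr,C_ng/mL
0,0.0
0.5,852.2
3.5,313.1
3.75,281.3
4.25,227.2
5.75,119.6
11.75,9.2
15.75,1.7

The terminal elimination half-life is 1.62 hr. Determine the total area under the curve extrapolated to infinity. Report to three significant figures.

Trapezoidal AUC_0→15.75:
  [0→0.5]: (0.0+852.2)/2 × 0.5 = 213.05
  [0.5→3.5]: (852.2+313.1)/2 × 3 = 1747.95
  [3.5→3.75]: (313.1+281.3)/2 × 0.25 = 74.3
  [3.75→4.25]: (281.3+227.2)/2 × 0.5 = 127.125
  [4.25→5.75]: (227.2+119.6)/2 × 1.5 = 260.1
  [5.75→11.75]: (119.6+9.2)/2 × 6 = 386.4
  [11.75→15.75]: (9.2+1.7)/2 × 4 = 21.8
  Sum = 2830.725 ng/mL·hr
k_e = ln2 / t½ = 0.693147 / 1.62 = 0.4279 hr^-1
Extrapolated tail: C_last / k_e = 1.7 / 0.4279 = 3.973
AUC_0→∞ = 2830.725 + 3.973 = 2834.698 ng/mL·hr

AUC = 2830 ng/mL·hr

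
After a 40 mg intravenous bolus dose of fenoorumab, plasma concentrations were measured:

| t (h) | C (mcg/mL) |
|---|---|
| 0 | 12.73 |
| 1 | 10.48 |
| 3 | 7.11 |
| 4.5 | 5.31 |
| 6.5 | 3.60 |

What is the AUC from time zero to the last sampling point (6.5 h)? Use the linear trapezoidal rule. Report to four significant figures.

Trapezoidal AUC_0→6.5:
  [0→1]: (12.73+10.48)/2 × 1 = 11.605
  [1→3]: (10.48+7.11)/2 × 2 = 17.59
  [3→4.5]: (7.11+5.31)/2 × 1.5 = 9.315
  [4.5→6.5]: (5.31+3.60)/2 × 2 = 8.91
  Sum = 47.42 mcg/mL·h

AUC = 47.42 mcg/mL·h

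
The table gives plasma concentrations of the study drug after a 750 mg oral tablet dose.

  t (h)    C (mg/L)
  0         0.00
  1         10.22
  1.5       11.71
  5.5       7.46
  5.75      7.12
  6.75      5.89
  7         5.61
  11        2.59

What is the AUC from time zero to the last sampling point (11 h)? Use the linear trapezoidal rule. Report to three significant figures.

AUC = 75.1 mg/L·h

Trapezoidal AUC_0→11:
  [0→1]: (0.00+10.22)/2 × 1 = 5.11
  [1→1.5]: (10.22+11.71)/2 × 0.5 = 5.4825
  [1.5→5.5]: (11.71+7.46)/2 × 4 = 38.34
  [5.5→5.75]: (7.46+7.12)/2 × 0.25 = 1.8225
  [5.75→6.75]: (7.12+5.89)/2 × 1 = 6.505
  [6.75→7]: (5.89+5.61)/2 × 0.25 = 1.4375
  [7→11]: (5.61+2.59)/2 × 4 = 16.4
  Sum = 75.0975 mg/L·h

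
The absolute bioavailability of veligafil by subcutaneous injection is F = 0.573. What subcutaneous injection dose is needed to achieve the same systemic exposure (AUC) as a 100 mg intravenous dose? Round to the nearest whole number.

D_subcutaneous = 175 mg

For equal systemic exposure: F × D_ev = D_iv
D_ev = D_iv / F = 100 / 0.573 = 174.52 mg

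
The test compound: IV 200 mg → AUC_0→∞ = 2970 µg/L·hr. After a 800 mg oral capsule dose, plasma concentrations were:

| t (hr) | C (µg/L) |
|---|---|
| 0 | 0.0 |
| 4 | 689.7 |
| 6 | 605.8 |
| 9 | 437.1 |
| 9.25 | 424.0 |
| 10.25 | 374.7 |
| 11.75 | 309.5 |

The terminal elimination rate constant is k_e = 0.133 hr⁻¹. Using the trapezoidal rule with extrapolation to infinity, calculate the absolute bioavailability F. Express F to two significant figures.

F = 0.64

Trapezoidal AUC_0→11.75 (oral capsule):
  [0→4]: (0.0+689.7)/2 × 4 = 1379.4
  [4→6]: (689.7+605.8)/2 × 2 = 1295.5
  [6→9]: (605.8+437.1)/2 × 3 = 1564.35
  [9→9.25]: (437.1+424.0)/2 × 0.25 = 107.6375
  [9.25→10.25]: (424.0+374.7)/2 × 1 = 399.35
  [10.25→11.75]: (374.7+309.5)/2 × 1.5 = 513.15
  Sum = 5259.3875 µg/L·hr
Tail: C_last/k_e = 309.5/0.133 = 2327.068
AUC_0→∞ (oral capsule) = 5259.3875 + 2327.068 = 7586.4555 µg/L·hr
F = (AUC_ev/D_ev)/(AUC_iv/D_iv) = (7586.4555/800)/(2970/200) = 9.48307/14.85 = 0.6386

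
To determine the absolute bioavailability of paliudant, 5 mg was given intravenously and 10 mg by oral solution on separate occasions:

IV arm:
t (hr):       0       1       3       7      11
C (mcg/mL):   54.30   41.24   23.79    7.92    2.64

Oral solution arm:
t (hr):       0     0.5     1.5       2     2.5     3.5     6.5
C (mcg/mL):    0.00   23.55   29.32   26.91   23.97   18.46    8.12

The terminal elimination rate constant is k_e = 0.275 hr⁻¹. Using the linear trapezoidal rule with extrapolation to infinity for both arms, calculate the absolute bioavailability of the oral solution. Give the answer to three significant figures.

F = 0.362

Trapezoidal AUC_0→11 (IV):
  [0→1]: (54.30+41.24)/2 × 1 = 47.77
  [1→3]: (41.24+23.79)/2 × 2 = 65.03
  [3→7]: (23.79+7.92)/2 × 4 = 63.42
  [7→11]: (7.92+2.64)/2 × 4 = 21.12
  Sum = 197.34 mcg/mL·hr
IV tail: 2.64/0.275 = 9.600; AUC_iv,0→∞ = 197.34 + 9.600 = 206.94 mcg/mL·hr
Trapezoidal AUC_0→6.5 (oral solution):
  [0→0.5]: (0.00+23.55)/2 × 0.5 = 5.8875
  [0.5→1.5]: (23.55+29.32)/2 × 1 = 26.435
  [1.5→2]: (29.32+26.91)/2 × 0.5 = 14.0575
  [2→2.5]: (26.91+23.97)/2 × 0.5 = 12.72
  [2.5→3.5]: (23.97+18.46)/2 × 1 = 21.215
  [3.5→6.5]: (18.46+8.12)/2 × 3 = 39.87
  Sum = 120.185 mcg/mL·hr
oral solution tail: 8.12/0.275 = 29.527; AUC_ev,0→∞ = 120.185 + 29.527 = 149.712 mcg/mL·hr
F = (AUC_ev/D_ev)/(AUC_iv/D_iv) = (149.712/10)/(206.94/5) = 14.9712/41.388 = 0.3617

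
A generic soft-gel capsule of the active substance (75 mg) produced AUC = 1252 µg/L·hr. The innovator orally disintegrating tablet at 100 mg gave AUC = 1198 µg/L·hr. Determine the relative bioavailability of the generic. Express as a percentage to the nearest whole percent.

F_rel = (AUC_test/D_test) / (AUC_ref/D_ref)
      = (1252/75) / (1198/100)
      = 16.6933 / 11.98 = 1.3934 = 139.34%

F_rel = 139%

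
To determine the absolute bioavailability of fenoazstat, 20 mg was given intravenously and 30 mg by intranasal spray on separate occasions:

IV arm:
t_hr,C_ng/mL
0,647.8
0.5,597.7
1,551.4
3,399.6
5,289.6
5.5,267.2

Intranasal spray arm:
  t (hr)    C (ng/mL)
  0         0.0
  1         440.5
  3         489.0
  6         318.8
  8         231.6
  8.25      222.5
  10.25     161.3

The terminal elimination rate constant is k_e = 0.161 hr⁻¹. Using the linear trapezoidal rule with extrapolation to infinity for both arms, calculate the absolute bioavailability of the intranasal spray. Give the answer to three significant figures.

Trapezoidal AUC_0→5.5 (IV):
  [0→0.5]: (647.8+597.7)/2 × 0.5 = 311.375
  [0.5→1]: (597.7+551.4)/2 × 0.5 = 287.275
  [1→3]: (551.4+399.6)/2 × 2 = 951.0
  [3→5]: (399.6+289.6)/2 × 2 = 689.2
  [5→5.5]: (289.6+267.2)/2 × 0.5 = 139.2
  Sum = 2378.05 ng/mL·hr
IV tail: 267.2/0.161 = 1659.627; AUC_iv,0→∞ = 2378.05 + 1659.627 = 4037.677 ng/mL·hr
Trapezoidal AUC_0→10.25 (intranasal spray):
  [0→1]: (0.0+440.5)/2 × 1 = 220.25
  [1→3]: (440.5+489.0)/2 × 2 = 929.5
  [3→6]: (489.0+318.8)/2 × 3 = 1211.7
  [6→8]: (318.8+231.6)/2 × 2 = 550.4
  [8→8.25]: (231.6+222.5)/2 × 0.25 = 56.7625
  [8.25→10.25]: (222.5+161.3)/2 × 2 = 383.8
  Sum = 3352.4125 ng/mL·hr
intranasal spray tail: 161.3/0.161 = 1001.863; AUC_ev,0→∞ = 3352.4125 + 1001.863 = 4354.2755 ng/mL·hr
F = (AUC_ev/D_ev)/(AUC_iv/D_iv) = (4354.2755/30)/(4037.677/20) = 145.143/201.88385 = 0.7189

F = 0.719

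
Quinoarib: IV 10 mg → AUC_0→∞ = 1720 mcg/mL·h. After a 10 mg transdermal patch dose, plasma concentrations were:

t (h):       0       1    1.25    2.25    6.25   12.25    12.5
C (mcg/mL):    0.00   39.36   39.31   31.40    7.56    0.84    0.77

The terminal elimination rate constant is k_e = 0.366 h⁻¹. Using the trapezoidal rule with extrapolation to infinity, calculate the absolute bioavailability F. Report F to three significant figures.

F = 0.0990

Trapezoidal AUC_0→12.5 (transdermal patch):
  [0→1]: (0.00+39.36)/2 × 1 = 19.68
  [1→1.25]: (39.36+39.31)/2 × 0.25 = 9.83375
  [1.25→2.25]: (39.31+31.40)/2 × 1 = 35.355
  [2.25→6.25]: (31.40+7.56)/2 × 4 = 77.92
  [6.25→12.25]: (7.56+0.84)/2 × 6 = 25.2
  [12.25→12.5]: (0.84+0.77)/2 × 0.25 = 0.20125
  Sum = 168.19 mcg/mL·h
Tail: C_last/k_e = 0.77/0.366 = 2.104
AUC_0→∞ (transdermal patch) = 168.19 + 2.104 = 170.294 mcg/mL·h
F = (AUC_ev/D_ev)/(AUC_iv/D_iv) = (170.294/10)/(1720/10) = 17.0294/172 = 0.0990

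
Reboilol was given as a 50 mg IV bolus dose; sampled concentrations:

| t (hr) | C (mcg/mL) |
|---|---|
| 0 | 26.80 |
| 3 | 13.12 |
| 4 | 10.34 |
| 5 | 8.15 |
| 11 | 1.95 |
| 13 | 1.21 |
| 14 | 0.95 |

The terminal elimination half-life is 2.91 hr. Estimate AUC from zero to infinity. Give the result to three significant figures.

Trapezoidal AUC_0→14:
  [0→3]: (26.80+13.12)/2 × 3 = 59.88
  [3→4]: (13.12+10.34)/2 × 1 = 11.73
  [4→5]: (10.34+8.15)/2 × 1 = 9.245
  [5→11]: (8.15+1.95)/2 × 6 = 30.3
  [11→13]: (1.95+1.21)/2 × 2 = 3.16
  [13→14]: (1.21+0.95)/2 × 1 = 1.08
  Sum = 115.395 mcg/mL·hr
k_e = ln2 / t½ = 0.693147 / 2.91 = 0.2382 hr^-1
Extrapolated tail: C_last / k_e = 0.95 / 0.2382 = 3.988
AUC_0→∞ = 115.395 + 3.988 = 119.383 mcg/mL·hr

AUC = 119 mcg/mL·hr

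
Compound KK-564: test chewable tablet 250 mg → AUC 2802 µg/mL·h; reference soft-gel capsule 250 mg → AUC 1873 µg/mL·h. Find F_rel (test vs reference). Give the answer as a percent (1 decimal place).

F_rel = 149.6%

F_rel = (AUC_test/D_test) / (AUC_ref/D_ref)
      = (2802/250) / (1873/250)
      = 11.208 / 7.492 = 1.4960 = 149.60%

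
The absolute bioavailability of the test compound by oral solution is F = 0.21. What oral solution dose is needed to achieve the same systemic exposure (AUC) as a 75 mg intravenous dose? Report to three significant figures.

For equal systemic exposure: F × D_ev = D_iv
D_ev = D_iv / F = 75 / 0.21 = 357.143 mg

D_oral = 357 mg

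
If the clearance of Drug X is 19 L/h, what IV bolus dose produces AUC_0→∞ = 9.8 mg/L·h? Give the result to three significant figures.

Dose_iv = CL × AUC_0→∞
     = 19 × 9.8 = 186.2 mg

Dose = 186 mg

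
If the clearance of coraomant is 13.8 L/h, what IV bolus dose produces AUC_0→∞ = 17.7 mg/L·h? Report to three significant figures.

Dose = 244 mg

Dose_iv = CL × AUC_0→∞
     = 13.8 × 17.7 = 244.26 mg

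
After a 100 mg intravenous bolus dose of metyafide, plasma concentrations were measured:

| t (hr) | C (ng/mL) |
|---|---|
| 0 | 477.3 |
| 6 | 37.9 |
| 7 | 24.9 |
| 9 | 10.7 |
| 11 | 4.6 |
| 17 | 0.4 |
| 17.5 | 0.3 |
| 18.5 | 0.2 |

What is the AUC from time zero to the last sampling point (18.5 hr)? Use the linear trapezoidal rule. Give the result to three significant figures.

Trapezoidal AUC_0→18.5:
  [0→6]: (477.3+37.9)/2 × 6 = 1545.6
  [6→7]: (37.9+24.9)/2 × 1 = 31.4
  [7→9]: (24.9+10.7)/2 × 2 = 35.6
  [9→11]: (10.7+4.6)/2 × 2 = 15.3
  [11→17]: (4.6+0.4)/2 × 6 = 15.0
  [17→17.5]: (0.4+0.3)/2 × 0.5 = 0.175
  [17.5→18.5]: (0.3+0.2)/2 × 1 = 0.25
  Sum = 1643.325 ng/mL·hr

AUC = 1640 ng/mL·hr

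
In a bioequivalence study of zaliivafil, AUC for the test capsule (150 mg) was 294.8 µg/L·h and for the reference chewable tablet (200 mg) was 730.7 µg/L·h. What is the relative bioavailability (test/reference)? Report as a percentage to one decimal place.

F_rel = (AUC_test/D_test) / (AUC_ref/D_ref)
      = (294.8/150) / (730.7/200)
      = 1.96533 / 3.6535 = 0.5379 = 53.79%

F_rel = 53.8%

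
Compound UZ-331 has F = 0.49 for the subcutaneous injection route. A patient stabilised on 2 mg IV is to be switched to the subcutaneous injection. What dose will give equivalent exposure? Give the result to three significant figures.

D_subcutaneous = 4.08 mg

For equal systemic exposure: F × D_ev = D_iv
D_ev = D_iv / F = 2 / 0.49 = 4.08163 mg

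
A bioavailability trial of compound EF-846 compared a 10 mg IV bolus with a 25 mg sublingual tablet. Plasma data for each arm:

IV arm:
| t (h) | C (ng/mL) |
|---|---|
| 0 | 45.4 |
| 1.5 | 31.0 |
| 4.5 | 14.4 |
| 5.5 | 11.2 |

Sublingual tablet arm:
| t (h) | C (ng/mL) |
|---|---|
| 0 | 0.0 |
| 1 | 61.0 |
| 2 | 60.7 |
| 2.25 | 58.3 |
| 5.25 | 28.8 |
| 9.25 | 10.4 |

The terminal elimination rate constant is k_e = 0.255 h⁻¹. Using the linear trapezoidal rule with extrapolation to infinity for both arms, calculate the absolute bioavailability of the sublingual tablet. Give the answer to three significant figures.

Trapezoidal AUC_0→5.5 (IV):
  [0→1.5]: (45.4+31.0)/2 × 1.5 = 57.3
  [1.5→4.5]: (31.0+14.4)/2 × 3 = 68.1
  [4.5→5.5]: (14.4+11.2)/2 × 1 = 12.8
  Sum = 138.2 ng/mL·h
IV tail: 11.2/0.255 = 43.922; AUC_iv,0→∞ = 138.2 + 43.922 = 182.122 ng/mL·h
Trapezoidal AUC_0→9.25 (sublingual tablet):
  [0→1]: (0.0+61.0)/2 × 1 = 30.5
  [1→2]: (61.0+60.7)/2 × 1 = 60.85
  [2→2.25]: (60.7+58.3)/2 × 0.25 = 14.875
  [2.25→5.25]: (58.3+28.8)/2 × 3 = 130.65
  [5.25→9.25]: (28.8+10.4)/2 × 4 = 78.4
  Sum = 315.275 ng/mL·h
sublingual tablet tail: 10.4/0.255 = 40.784; AUC_ev,0→∞ = 315.275 + 40.784 = 356.059 ng/mL·h
F = (AUC_ev/D_ev)/(AUC_iv/D_iv) = (356.059/25)/(182.122/10) = 14.24236/18.2122 = 0.7820

F = 0.782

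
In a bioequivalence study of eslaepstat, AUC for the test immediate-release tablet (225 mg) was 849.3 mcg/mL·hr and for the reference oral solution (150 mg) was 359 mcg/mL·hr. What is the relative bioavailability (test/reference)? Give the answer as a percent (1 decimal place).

F_rel = 157.7%

F_rel = (AUC_test/D_test) / (AUC_ref/D_ref)
      = (849.3/225) / (359/150)
      = 3.77467 / 2.39333 = 1.5772 = 157.72%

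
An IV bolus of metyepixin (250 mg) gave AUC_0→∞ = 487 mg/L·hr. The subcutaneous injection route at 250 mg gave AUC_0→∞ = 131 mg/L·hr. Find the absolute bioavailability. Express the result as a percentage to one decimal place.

F = (AUC_ev / D_ev) / (AUC_iv / D_iv)
  = (131/250) / (487/250)
  = 0.524 / 1.948 = 0.2690
  = 26.90%

F = 26.9%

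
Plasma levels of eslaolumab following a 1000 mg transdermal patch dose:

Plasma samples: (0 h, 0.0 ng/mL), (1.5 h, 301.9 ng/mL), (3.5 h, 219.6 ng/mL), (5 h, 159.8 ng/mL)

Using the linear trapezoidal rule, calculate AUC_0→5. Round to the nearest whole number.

Trapezoidal AUC_0→5:
  [0→1.5]: (0.0+301.9)/2 × 1.5 = 226.425
  [1.5→3.5]: (301.9+219.6)/2 × 2 = 521.5
  [3.5→5]: (219.6+159.8)/2 × 1.5 = 284.55
  Sum = 1032.475 ng/mL·h

AUC = 1032 ng/mL·h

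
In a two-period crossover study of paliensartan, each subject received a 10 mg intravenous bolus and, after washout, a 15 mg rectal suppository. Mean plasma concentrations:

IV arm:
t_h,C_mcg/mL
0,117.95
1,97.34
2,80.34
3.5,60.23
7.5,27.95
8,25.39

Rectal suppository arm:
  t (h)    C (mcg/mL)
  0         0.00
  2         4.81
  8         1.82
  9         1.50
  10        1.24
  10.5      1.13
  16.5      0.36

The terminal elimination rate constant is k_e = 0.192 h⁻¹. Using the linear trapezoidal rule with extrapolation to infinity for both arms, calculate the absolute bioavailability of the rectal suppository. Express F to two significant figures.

Trapezoidal AUC_0→8 (IV):
  [0→1]: (117.95+97.34)/2 × 1 = 107.645
  [1→2]: (97.34+80.34)/2 × 1 = 88.84
  [2→3.5]: (80.34+60.23)/2 × 1.5 = 105.4275
  [3.5→7.5]: (60.23+27.95)/2 × 4 = 176.36
  [7.5→8]: (27.95+25.39)/2 × 0.5 = 13.335
  Sum = 491.6075 mcg/mL·h
IV tail: 25.39/0.192 = 132.240; AUC_iv,0→∞ = 491.6075 + 132.240 = 623.8475 mcg/mL·h
Trapezoidal AUC_0→16.5 (rectal suppository):
  [0→2]: (0.00+4.81)/2 × 2 = 4.81
  [2→8]: (4.81+1.82)/2 × 6 = 19.89
  [8→9]: (1.82+1.50)/2 × 1 = 1.66
  [9→10]: (1.50+1.24)/2 × 1 = 1.37
  [10→10.5]: (1.24+1.13)/2 × 0.5 = 0.5925
  [10.5→16.5]: (1.13+0.36)/2 × 6 = 4.47
  Sum = 32.7925 mcg/mL·h
rectal suppository tail: 0.36/0.192 = 1.875; AUC_ev,0→∞ = 32.7925 + 1.875 = 34.6675 mcg/mL·h
F = (AUC_ev/D_ev)/(AUC_iv/D_iv) = (34.6675/15)/(623.8475/10) = 2.31117/62.38475 = 0.0370

F = 0.037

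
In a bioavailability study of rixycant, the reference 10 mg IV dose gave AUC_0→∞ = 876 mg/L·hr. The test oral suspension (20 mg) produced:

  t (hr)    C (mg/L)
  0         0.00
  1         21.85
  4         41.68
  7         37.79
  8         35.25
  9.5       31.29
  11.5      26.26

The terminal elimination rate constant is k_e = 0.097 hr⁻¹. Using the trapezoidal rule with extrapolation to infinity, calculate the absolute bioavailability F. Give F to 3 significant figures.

F = 0.365

Trapezoidal AUC_0→11.5 (oral suspension):
  [0→1]: (0.00+21.85)/2 × 1 = 10.925
  [1→4]: (21.85+41.68)/2 × 3 = 95.295
  [4→7]: (41.68+37.79)/2 × 3 = 119.205
  [7→8]: (37.79+35.25)/2 × 1 = 36.52
  [8→9.5]: (35.25+31.29)/2 × 1.5 = 49.905
  [9.5→11.5]: (31.29+26.26)/2 × 2 = 57.55
  Sum = 369.4 mg/L·hr
Tail: C_last/k_e = 26.26/0.097 = 270.722
AUC_0→∞ (oral suspension) = 369.4 + 270.722 = 640.122 mg/L·hr
F = (AUC_ev/D_ev)/(AUC_iv/D_iv) = (640.122/20)/(876/10) = 32.0061/87.6 = 0.3654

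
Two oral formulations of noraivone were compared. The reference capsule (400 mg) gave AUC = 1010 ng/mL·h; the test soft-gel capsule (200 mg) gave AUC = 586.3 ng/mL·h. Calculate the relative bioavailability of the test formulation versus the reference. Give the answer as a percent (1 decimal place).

F_rel = (AUC_test/D_test) / (AUC_ref/D_ref)
      = (586.3/200) / (1010/400)
      = 2.9315 / 2.525 = 1.1610 = 116.10%

F_rel = 116.1%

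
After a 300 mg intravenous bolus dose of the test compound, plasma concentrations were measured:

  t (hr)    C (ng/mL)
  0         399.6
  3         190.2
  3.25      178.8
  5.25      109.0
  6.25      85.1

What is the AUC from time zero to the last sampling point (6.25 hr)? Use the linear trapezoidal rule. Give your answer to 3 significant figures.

AUC = 1320 ng/mL·hr

Trapezoidal AUC_0→6.25:
  [0→3]: (399.6+190.2)/2 × 3 = 884.7
  [3→3.25]: (190.2+178.8)/2 × 0.25 = 46.125
  [3.25→5.25]: (178.8+109.0)/2 × 2 = 287.8
  [5.25→6.25]: (109.0+85.1)/2 × 1 = 97.05
  Sum = 1315.675 ng/mL·hr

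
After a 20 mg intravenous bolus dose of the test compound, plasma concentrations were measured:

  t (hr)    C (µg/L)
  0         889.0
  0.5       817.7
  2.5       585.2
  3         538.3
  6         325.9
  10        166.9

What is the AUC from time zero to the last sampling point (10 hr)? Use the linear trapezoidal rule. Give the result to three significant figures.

AUC = 4390 µg/L·hr

Trapezoidal AUC_0→10:
  [0→0.5]: (889.0+817.7)/2 × 0.5 = 426.675
  [0.5→2.5]: (817.7+585.2)/2 × 2 = 1402.9
  [2.5→3]: (585.2+538.3)/2 × 0.5 = 280.875
  [3→6]: (538.3+325.9)/2 × 3 = 1296.3
  [6→10]: (325.9+166.9)/2 × 4 = 985.6
  Sum = 4392.35 µg/L·hr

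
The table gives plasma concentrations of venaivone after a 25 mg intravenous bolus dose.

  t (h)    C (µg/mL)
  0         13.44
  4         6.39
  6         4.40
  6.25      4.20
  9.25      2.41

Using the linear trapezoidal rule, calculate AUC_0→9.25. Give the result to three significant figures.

AUC = 61.4 µg/mL·h

Trapezoidal AUC_0→9.25:
  [0→4]: (13.44+6.39)/2 × 4 = 39.66
  [4→6]: (6.39+4.40)/2 × 2 = 10.79
  [6→6.25]: (4.40+4.20)/2 × 0.25 = 1.075
  [6.25→9.25]: (4.20+2.41)/2 × 3 = 9.915
  Sum = 61.44 µg/mL·h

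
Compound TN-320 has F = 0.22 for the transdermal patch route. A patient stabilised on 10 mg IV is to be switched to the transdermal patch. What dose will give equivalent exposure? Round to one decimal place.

D_transdermal = 45.5 mg

For equal systemic exposure: F × D_ev = D_iv
D_ev = D_iv / F = 10 / 0.22 = 45.4545 mg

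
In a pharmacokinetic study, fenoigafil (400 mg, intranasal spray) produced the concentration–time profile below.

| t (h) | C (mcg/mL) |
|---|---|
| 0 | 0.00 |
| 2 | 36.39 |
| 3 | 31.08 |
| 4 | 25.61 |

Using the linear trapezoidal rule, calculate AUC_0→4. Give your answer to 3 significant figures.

AUC = 98.5 mcg/mL·h

Trapezoidal AUC_0→4:
  [0→2]: (0.00+36.39)/2 × 2 = 36.39
  [2→3]: (36.39+31.08)/2 × 1 = 33.735
  [3→4]: (31.08+25.61)/2 × 1 = 28.345
  Sum = 98.47 mcg/mL·h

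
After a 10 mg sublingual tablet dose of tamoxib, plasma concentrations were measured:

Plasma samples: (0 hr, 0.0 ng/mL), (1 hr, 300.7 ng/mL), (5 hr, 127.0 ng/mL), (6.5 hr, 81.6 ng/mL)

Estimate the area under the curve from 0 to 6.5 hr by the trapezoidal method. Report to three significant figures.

Trapezoidal AUC_0→6.5:
  [0→1]: (0.0+300.7)/2 × 1 = 150.35
  [1→5]: (300.7+127.0)/2 × 4 = 855.4
  [5→6.5]: (127.0+81.6)/2 × 1.5 = 156.45
  Sum = 1162.2 ng/mL·hr

AUC = 1160 ng/mL·hr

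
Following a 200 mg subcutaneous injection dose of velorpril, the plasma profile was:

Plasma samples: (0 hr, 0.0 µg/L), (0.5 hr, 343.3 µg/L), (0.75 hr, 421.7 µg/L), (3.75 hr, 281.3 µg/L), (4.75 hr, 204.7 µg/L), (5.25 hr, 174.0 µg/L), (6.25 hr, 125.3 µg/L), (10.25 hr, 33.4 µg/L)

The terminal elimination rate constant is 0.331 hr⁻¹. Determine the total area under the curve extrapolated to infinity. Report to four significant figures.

AUC = 2142 µg/L·hr

Trapezoidal AUC_0→10.25:
  [0→0.5]: (0.0+343.3)/2 × 0.5 = 85.825
  [0.5→0.75]: (343.3+421.7)/2 × 0.25 = 95.625
  [0.75→3.75]: (421.7+281.3)/2 × 3 = 1054.5
  [3.75→4.75]: (281.3+204.7)/2 × 1 = 243.0
  [4.75→5.25]: (204.7+174.0)/2 × 0.5 = 94.675
  [5.25→6.25]: (174.0+125.3)/2 × 1 = 149.65
  [6.25→10.25]: (125.3+33.4)/2 × 4 = 317.4
  Sum = 2040.675 µg/L·hr
Extrapolated tail: C_last / k_e = 33.4 / 0.331 = 100.906
AUC_0→∞ = 2040.675 + 100.906 = 2141.581 µg/L·hr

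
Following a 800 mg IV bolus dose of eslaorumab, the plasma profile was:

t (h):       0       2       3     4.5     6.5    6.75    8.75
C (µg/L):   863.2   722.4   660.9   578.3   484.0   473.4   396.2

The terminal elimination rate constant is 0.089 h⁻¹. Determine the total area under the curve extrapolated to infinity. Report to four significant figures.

AUC = 9710 µg/L·h

Trapezoidal AUC_0→8.75:
  [0→2]: (863.2+722.4)/2 × 2 = 1585.6
  [2→3]: (722.4+660.9)/2 × 1 = 691.65
  [3→4.5]: (660.9+578.3)/2 × 1.5 = 929.4
  [4.5→6.5]: (578.3+484.0)/2 × 2 = 1062.3
  [6.5→6.75]: (484.0+473.4)/2 × 0.25 = 119.675
  [6.75→8.75]: (473.4+396.2)/2 × 2 = 869.6
  Sum = 5258.225 µg/L·h
Extrapolated tail: C_last / k_e = 396.2 / 0.089 = 4451.685
AUC_0→∞ = 5258.225 + 4451.685 = 9709.91 µg/L·h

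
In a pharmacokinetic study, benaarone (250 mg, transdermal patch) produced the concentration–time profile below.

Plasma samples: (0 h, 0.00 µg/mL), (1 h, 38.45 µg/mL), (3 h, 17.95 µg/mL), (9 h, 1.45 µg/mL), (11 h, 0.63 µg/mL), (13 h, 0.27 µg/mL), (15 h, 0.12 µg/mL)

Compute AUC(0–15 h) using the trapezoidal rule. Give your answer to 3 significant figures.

Trapezoidal AUC_0→15:
  [0→1]: (0.00+38.45)/2 × 1 = 19.225
  [1→3]: (38.45+17.95)/2 × 2 = 56.4
  [3→9]: (17.95+1.45)/2 × 6 = 58.2
  [9→11]: (1.45+0.63)/2 × 2 = 2.08
  [11→13]: (0.63+0.27)/2 × 2 = 0.9
  [13→15]: (0.27+0.12)/2 × 2 = 0.39
  Sum = 137.195 µg/mL·h

AUC = 137 µg/mL·h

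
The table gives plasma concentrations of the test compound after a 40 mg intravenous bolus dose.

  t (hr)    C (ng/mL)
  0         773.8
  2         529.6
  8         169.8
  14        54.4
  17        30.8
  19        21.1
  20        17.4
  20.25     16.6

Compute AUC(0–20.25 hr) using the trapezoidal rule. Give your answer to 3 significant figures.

Trapezoidal AUC_0→20.25:
  [0→2]: (773.8+529.6)/2 × 2 = 1303.4
  [2→8]: (529.6+169.8)/2 × 6 = 2098.2
  [8→14]: (169.8+54.4)/2 × 6 = 672.6
  [14→17]: (54.4+30.8)/2 × 3 = 127.8
  [17→19]: (30.8+21.1)/2 × 2 = 51.9
  [19→20]: (21.1+17.4)/2 × 1 = 19.25
  [20→20.25]: (17.4+16.6)/2 × 0.25 = 4.25
  Sum = 4277.4 ng/mL·hr

AUC = 4280 ng/mL·hr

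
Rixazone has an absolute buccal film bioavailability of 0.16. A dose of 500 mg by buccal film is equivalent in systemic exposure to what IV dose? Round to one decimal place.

D_iv = 80.0 mg

Systemic exposure from an extravascular dose = F × D_ev, so the equivalent IV dose is F × D_ev.
D_iv = F × D_ev = 0.16 × 500 = 80 mg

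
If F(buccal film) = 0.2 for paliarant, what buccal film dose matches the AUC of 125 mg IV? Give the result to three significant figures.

For equal systemic exposure: F × D_ev = D_iv
D_ev = D_iv / F = 125 / 0.2 = 625 mg

D_buccal = 625 mg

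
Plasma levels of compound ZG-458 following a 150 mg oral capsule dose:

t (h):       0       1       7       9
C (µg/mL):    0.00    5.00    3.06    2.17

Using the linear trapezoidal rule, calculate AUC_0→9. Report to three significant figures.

Trapezoidal AUC_0→9:
  [0→1]: (0.00+5.00)/2 × 1 = 2.5
  [1→7]: (5.00+3.06)/2 × 6 = 24.18
  [7→9]: (3.06+2.17)/2 × 2 = 5.23
  Sum = 31.91 µg/mL·h

AUC = 31.9 µg/mL·h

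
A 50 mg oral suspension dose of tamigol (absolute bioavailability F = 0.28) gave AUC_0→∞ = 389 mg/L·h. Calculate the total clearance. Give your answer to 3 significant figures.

CL = F × Dose / AUC_0→∞
   = 0.28 × 50 / 389 = 0.0359897 L/h

CL = 0.0360 L/h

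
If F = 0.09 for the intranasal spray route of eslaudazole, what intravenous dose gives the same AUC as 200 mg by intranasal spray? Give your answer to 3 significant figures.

D_iv = 18.0 mg

Systemic exposure from an extravascular dose = F × D_ev, so the equivalent IV dose is F × D_ev.
D_iv = F × D_ev = 0.09 × 200 = 18 mg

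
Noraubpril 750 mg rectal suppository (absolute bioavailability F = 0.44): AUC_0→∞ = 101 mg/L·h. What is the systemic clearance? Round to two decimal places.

CL = 3.27 L/h

CL = F × Dose / AUC_0→∞
   = 0.44 × 750 / 101 = 3.26733 L/h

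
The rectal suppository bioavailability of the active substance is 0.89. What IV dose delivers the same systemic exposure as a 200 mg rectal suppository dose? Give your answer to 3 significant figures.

Systemic exposure from an extravascular dose = F × D_ev, so the equivalent IV dose is F × D_ev.
D_iv = F × D_ev = 0.89 × 200 = 178 mg

D_iv = 178 mg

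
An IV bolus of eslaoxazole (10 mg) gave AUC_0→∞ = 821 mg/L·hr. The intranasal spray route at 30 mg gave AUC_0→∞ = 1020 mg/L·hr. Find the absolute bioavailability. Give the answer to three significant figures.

F = 0.414

F = (AUC_ev / D_ev) / (AUC_iv / D_iv)
  = (1020/30) / (821/10)
  = 34 / 82.1 = 0.4141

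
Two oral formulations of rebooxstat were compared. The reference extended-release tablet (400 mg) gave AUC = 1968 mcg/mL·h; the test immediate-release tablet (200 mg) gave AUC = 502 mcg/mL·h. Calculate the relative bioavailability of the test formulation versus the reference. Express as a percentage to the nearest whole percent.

F_rel = 51%

F_rel = (AUC_test/D_test) / (AUC_ref/D_ref)
      = (502/200) / (1968/400)
      = 2.51 / 4.92 = 0.5102 = 51.02%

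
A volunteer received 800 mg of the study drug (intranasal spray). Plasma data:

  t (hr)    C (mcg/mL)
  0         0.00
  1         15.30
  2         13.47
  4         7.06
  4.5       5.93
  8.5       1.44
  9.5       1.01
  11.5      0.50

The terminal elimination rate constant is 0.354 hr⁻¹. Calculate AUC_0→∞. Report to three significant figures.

Trapezoidal AUC_0→11.5:
  [0→1]: (0.00+15.30)/2 × 1 = 7.65
  [1→2]: (15.30+13.47)/2 × 1 = 14.385
  [2→4]: (13.47+7.06)/2 × 2 = 20.53
  [4→4.5]: (7.06+5.93)/2 × 0.5 = 3.2475
  [4.5→8.5]: (5.93+1.44)/2 × 4 = 14.74
  [8.5→9.5]: (1.44+1.01)/2 × 1 = 1.225
  [9.5→11.5]: (1.01+0.50)/2 × 2 = 1.51
  Sum = 63.2875 mcg/mL·hr
Extrapolated tail: C_last / k_e = 0.50 / 0.354 = 1.412
AUC_0→∞ = 63.2875 + 1.412 = 64.6995 mcg/mL·hr

AUC = 64.7 mcg/mL·hr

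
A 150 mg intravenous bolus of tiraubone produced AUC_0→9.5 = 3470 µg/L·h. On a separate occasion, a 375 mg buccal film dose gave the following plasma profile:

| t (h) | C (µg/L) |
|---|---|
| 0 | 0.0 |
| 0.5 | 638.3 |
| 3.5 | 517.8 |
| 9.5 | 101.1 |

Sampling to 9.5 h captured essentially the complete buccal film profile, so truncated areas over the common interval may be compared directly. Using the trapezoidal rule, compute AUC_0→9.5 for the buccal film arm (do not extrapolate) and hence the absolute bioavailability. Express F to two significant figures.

Trapezoidal AUC_0→9.5 (buccal film):
  [0→0.5]: (0.0+638.3)/2 × 0.5 = 159.575
  [0.5→3.5]: (638.3+517.8)/2 × 3 = 1734.15
  [3.5→9.5]: (517.8+101.1)/2 × 6 = 1856.7
  Sum = 3750.425 µg/L·h
F = (AUC_ev/D_ev)/(AUC_iv/D_iv) = (3750.425/375)/(3470/150) = 10.0011/23.1333 = 0.4323

F = 0.43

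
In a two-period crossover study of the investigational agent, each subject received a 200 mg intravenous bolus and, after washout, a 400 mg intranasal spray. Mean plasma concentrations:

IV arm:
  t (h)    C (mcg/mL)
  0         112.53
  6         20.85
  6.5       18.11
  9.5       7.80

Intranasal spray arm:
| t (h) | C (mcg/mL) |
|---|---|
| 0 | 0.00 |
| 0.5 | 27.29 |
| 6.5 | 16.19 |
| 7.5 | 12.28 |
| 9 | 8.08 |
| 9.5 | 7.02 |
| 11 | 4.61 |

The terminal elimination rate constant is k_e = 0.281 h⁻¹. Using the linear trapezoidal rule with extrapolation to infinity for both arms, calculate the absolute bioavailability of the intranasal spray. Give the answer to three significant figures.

F = 0.205

Trapezoidal AUC_0→9.5 (IV):
  [0→6]: (112.53+20.85)/2 × 6 = 400.14
  [6→6.5]: (20.85+18.11)/2 × 0.5 = 9.74
  [6.5→9.5]: (18.11+7.80)/2 × 3 = 38.865
  Sum = 448.745 mcg/mL·h
IV tail: 7.80/0.281 = 27.758; AUC_iv,0→∞ = 448.745 + 27.758 = 476.503 mcg/mL·h
Trapezoidal AUC_0→11 (intranasal spray):
  [0→0.5]: (0.00+27.29)/2 × 0.5 = 6.8225
  [0.5→6.5]: (27.29+16.19)/2 × 6 = 130.44
  [6.5→7.5]: (16.19+12.28)/2 × 1 = 14.235
  [7.5→9]: (12.28+8.08)/2 × 1.5 = 15.27
  [9→9.5]: (8.08+7.02)/2 × 0.5 = 3.775
  [9.5→11]: (7.02+4.61)/2 × 1.5 = 8.7225
  Sum = 179.265 mcg/mL·h
intranasal spray tail: 4.61/0.281 = 16.406; AUC_ev,0→∞ = 179.265 + 16.406 = 195.671 mcg/mL·h
F = (AUC_ev/D_ev)/(AUC_iv/D_iv) = (195.671/400)/(476.503/200) = 0.4891775/2.382515 = 0.2053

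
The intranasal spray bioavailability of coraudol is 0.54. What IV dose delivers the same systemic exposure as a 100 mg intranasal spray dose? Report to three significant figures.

D_iv = 54.0 mg

Systemic exposure from an extravascular dose = F × D_ev, so the equivalent IV dose is F × D_ev.
D_iv = F × D_ev = 0.54 × 100 = 54 mg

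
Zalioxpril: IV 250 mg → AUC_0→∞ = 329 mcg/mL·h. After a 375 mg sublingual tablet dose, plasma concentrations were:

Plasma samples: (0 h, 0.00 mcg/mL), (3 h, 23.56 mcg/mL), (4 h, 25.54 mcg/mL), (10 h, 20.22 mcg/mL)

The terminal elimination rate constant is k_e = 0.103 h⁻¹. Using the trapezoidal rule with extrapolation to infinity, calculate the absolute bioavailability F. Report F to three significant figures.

Trapezoidal AUC_0→10 (sublingual tablet):
  [0→3]: (0.00+23.56)/2 × 3 = 35.34
  [3→4]: (23.56+25.54)/2 × 1 = 24.55
  [4→10]: (25.54+20.22)/2 × 6 = 137.28
  Sum = 197.17 mcg/mL·h
Tail: C_last/k_e = 20.22/0.103 = 196.311
AUC_0→∞ (sublingual tablet) = 197.17 + 196.311 = 393.481 mcg/mL·h
F = (AUC_ev/D_ev)/(AUC_iv/D_iv) = (393.481/375)/(329/250) = 1.04928/1.316 = 0.7973

F = 0.797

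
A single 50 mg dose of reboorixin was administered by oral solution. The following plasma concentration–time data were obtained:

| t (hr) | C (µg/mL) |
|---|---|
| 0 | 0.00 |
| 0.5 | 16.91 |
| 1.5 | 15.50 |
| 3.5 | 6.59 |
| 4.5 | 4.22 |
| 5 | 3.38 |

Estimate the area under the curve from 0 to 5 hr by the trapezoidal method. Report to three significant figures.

AUC = 49.8 µg/mL·hr

Trapezoidal AUC_0→5:
  [0→0.5]: (0.00+16.91)/2 × 0.5 = 4.2275
  [0.5→1.5]: (16.91+15.50)/2 × 1 = 16.205
  [1.5→3.5]: (15.50+6.59)/2 × 2 = 22.09
  [3.5→4.5]: (6.59+4.22)/2 × 1 = 5.405
  [4.5→5]: (4.22+3.38)/2 × 0.5 = 1.9
  Sum = 49.8275 µg/mL·hr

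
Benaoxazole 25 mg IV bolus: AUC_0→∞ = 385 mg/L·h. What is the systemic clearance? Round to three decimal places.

CL = Dose_iv / AUC_0→∞
   = 25 / 385 = 0.0649351 L/h

CL = 0.065 L/h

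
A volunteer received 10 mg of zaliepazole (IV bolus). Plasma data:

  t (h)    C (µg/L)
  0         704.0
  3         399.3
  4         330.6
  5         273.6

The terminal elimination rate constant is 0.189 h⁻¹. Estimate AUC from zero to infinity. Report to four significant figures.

AUC = 3770 µg/L·h

Trapezoidal AUC_0→5:
  [0→3]: (704.0+399.3)/2 × 3 = 1654.95
  [3→4]: (399.3+330.6)/2 × 1 = 364.95
  [4→5]: (330.6+273.6)/2 × 1 = 302.1
  Sum = 2322.0 µg/L·h
Extrapolated tail: C_last / k_e = 273.6 / 0.189 = 1447.619
AUC_0→∞ = 2322.0 + 1447.619 = 3769.619 µg/L·h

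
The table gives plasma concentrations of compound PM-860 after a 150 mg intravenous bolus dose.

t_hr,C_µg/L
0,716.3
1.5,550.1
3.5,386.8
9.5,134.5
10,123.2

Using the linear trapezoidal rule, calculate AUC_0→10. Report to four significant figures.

Trapezoidal AUC_0→10:
  [0→1.5]: (716.3+550.1)/2 × 1.5 = 949.8
  [1.5→3.5]: (550.1+386.8)/2 × 2 = 936.9
  [3.5→9.5]: (386.8+134.5)/2 × 6 = 1563.9
  [9.5→10]: (134.5+123.2)/2 × 0.5 = 64.425
  Sum = 3515.025 µg/L·hr

AUC = 3515 µg/L·hr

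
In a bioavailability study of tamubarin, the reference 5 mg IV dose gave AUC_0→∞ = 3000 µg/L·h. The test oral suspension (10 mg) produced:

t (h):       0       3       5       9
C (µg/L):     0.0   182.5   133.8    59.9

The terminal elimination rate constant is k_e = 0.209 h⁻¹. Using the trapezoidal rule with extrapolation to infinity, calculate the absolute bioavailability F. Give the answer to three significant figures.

Trapezoidal AUC_0→9 (oral suspension):
  [0→3]: (0.0+182.5)/2 × 3 = 273.75
  [3→5]: (182.5+133.8)/2 × 2 = 316.3
  [5→9]: (133.8+59.9)/2 × 4 = 387.4
  Sum = 977.45 µg/L·h
Tail: C_last/k_e = 59.9/0.209 = 286.603
AUC_0→∞ (oral suspension) = 977.45 + 286.603 = 1264.053 µg/L·h
F = (AUC_ev/D_ev)/(AUC_iv/D_iv) = (1264.053/10)/(3000/5) = 126.4053/600 = 0.2107

F = 0.211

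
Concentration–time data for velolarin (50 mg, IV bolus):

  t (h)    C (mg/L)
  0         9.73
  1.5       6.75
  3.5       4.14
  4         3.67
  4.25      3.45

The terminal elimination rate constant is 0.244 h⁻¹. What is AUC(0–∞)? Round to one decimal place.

AUC = 40.2 mg/L·h

Trapezoidal AUC_0→4.25:
  [0→1.5]: (9.73+6.75)/2 × 1.5 = 12.36
  [1.5→3.5]: (6.75+4.14)/2 × 2 = 10.89
  [3.5→4]: (4.14+3.67)/2 × 0.5 = 1.9525
  [4→4.25]: (3.67+3.45)/2 × 0.25 = 0.89
  Sum = 26.0925 mg/L·h
Extrapolated tail: C_last / k_e = 3.45 / 0.244 = 14.139
AUC_0→∞ = 26.0925 + 14.139 = 40.2315 mg/L·h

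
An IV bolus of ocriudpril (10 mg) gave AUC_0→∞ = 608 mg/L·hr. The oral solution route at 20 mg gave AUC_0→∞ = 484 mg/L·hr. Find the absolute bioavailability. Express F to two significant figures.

F = 0.40

F = (AUC_ev / D_ev) / (AUC_iv / D_iv)
  = (484/20) / (608/10)
  = 24.2 / 60.8 = 0.3980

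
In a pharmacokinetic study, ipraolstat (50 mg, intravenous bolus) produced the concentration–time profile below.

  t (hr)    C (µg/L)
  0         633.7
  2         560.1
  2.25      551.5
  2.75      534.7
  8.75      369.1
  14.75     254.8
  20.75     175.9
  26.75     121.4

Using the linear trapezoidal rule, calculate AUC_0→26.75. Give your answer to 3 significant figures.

AUC = 8370 µg/L·hr

Trapezoidal AUC_0→26.75:
  [0→2]: (633.7+560.1)/2 × 2 = 1193.8
  [2→2.25]: (560.1+551.5)/2 × 0.25 = 138.95
  [2.25→2.75]: (551.5+534.7)/2 × 0.5 = 271.55
  [2.75→8.75]: (534.7+369.1)/2 × 6 = 2711.4
  [8.75→14.75]: (369.1+254.8)/2 × 6 = 1871.7
  [14.75→20.75]: (254.8+175.9)/2 × 6 = 1292.1
  [20.75→26.75]: (175.9+121.4)/2 × 6 = 891.9
  Sum = 8371.4 µg/L·hr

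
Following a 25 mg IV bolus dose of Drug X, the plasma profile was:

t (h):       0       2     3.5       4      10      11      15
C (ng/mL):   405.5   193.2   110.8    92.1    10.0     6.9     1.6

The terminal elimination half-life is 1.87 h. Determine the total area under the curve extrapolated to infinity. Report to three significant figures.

AUC = 1210 ng/mL·h

Trapezoidal AUC_0→15:
  [0→2]: (405.5+193.2)/2 × 2 = 598.7
  [2→3.5]: (193.2+110.8)/2 × 1.5 = 228.0
  [3.5→4]: (110.8+92.1)/2 × 0.5 = 50.725
  [4→10]: (92.1+10.0)/2 × 6 = 306.3
  [10→11]: (10.0+6.9)/2 × 1 = 8.45
  [11→15]: (6.9+1.6)/2 × 4 = 17.0
  Sum = 1209.175 ng/mL·h
k_e = ln2 / t½ = 0.693147 / 1.87 = 0.3707 h^-1
Extrapolated tail: C_last / k_e = 1.6 / 0.3707 = 4.316
AUC_0→∞ = 1209.175 + 4.316 = 1213.491 ng/mL·h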